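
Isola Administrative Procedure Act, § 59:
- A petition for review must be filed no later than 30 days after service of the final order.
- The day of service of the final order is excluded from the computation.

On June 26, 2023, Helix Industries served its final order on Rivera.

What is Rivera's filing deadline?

30 days after June 26, 2023 is July 26, 2023.

July 26, 2023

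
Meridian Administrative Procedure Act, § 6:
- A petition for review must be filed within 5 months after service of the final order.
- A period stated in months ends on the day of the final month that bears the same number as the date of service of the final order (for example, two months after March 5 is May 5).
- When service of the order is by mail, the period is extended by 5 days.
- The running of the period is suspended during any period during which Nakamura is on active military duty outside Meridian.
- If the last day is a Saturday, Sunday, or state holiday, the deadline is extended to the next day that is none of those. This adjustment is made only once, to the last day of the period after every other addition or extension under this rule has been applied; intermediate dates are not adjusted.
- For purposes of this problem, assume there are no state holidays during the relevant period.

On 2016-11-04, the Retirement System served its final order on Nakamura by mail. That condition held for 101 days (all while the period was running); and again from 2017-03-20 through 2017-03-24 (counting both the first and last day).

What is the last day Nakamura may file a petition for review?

5 months after 2016-11-04 is April 4, 2017.
Service was by mail, adding 5 days: April 4, 2017 + 5 days = April 9, 2017.
Tolling adds 101 days: April 9, 2017 + 101 days = July 19, 2017.
From March 20, 2017 through March 24, 2017 inclusive is 5 days; tolling adds 5 days: July 19, 2017 + 5 days = July 24, 2017.
July 24, 2017 is a Monday and not a state holiday, so no extension applies.

July 24, 2017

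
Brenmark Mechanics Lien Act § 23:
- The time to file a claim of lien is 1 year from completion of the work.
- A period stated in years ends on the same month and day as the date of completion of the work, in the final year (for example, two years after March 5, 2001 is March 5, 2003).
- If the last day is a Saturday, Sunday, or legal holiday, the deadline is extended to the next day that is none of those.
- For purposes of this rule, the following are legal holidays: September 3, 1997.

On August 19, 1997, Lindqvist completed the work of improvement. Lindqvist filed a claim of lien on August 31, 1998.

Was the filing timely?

1 year after August 19, 1997 is August 19, 1998.
August 19, 1998 is a Wednesday and not a legal holiday, so no extension applies.
The deadline is August 19, 1998; the filing on August 31, 1998 is after that date.

No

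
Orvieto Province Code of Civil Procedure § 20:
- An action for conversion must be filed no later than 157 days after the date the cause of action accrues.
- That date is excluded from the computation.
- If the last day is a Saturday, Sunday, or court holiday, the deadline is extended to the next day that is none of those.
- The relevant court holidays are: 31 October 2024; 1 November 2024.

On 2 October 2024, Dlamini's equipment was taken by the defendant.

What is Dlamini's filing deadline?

March 10, 2025

157 days after 2 October 2024 is March 8, 2025.
March 8, 2025 is Saturday; March 9, 2025 is Sunday. The next qualifying day is March 10, 2025.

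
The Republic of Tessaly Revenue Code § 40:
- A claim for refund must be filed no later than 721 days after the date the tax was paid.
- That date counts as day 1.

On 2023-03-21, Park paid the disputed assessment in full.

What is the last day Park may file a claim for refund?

March 10, 2025

Counting 2023-03-21 as day 1, day 721 is March 10, 2025.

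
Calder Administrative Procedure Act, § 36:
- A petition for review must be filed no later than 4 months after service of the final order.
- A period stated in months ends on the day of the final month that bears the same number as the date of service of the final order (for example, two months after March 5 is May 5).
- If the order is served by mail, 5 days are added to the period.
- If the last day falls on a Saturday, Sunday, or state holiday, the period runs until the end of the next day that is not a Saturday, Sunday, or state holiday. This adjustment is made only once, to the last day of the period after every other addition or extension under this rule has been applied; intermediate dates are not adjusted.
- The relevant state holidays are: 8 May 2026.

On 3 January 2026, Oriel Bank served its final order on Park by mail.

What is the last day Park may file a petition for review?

May 11, 2026

4 months after 3 January 2026 is May 3, 2026.
Service was by mail, adding 5 days: May 3, 2026 + 5 days = May 8, 2026.
May 8, 2026 is a listed holiday; May 9, 2026 is Saturday; May 10, 2026 is Sunday. The next qualifying day is May 11, 2026.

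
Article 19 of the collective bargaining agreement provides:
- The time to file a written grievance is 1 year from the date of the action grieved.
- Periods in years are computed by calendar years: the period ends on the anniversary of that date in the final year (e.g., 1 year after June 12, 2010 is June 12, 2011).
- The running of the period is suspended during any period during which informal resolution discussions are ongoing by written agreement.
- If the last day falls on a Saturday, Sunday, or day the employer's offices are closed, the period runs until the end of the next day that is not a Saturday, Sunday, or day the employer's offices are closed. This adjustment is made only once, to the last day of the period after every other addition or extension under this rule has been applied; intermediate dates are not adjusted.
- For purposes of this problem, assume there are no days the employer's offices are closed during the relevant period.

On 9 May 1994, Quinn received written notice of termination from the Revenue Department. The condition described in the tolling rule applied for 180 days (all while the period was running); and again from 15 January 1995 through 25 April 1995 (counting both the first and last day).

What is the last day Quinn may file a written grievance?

1 year after 9 May 1994 is May 9, 1995.
Tolling adds 180 days: May 9, 1995 + 180 days = November 5, 1995.
From January 15, 1995 through April 25, 1995 inclusive is 101 days; tolling adds 101 days: November 5, 1995 + 101 days = February 14, 1996.
February 14, 1996 is a Wednesday and not a day the employer's offices are closed, so no extension applies.

February 14, 1996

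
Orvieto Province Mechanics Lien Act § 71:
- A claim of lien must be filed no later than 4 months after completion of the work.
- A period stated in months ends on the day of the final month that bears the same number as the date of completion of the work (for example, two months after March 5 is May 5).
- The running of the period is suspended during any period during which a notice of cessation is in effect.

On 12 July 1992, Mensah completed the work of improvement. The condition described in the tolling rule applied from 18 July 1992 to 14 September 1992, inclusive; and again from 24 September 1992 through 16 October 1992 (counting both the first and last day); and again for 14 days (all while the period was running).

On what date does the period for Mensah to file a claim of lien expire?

February 16, 1993

4 months after 12 July 1992 is November 12, 1992.
From July 18, 1992 through September 14, 1992 inclusive is 59 days; tolling adds 59 days: November 12, 1992 + 59 days = January 10, 1993.
From September 24, 1992 through October 16, 1992 inclusive is 23 days; tolling adds 23 days: January 10, 1993 + 23 days = February 2, 1993.
Tolling adds 14 days: February 2, 1993 + 14 days = February 16, 1993.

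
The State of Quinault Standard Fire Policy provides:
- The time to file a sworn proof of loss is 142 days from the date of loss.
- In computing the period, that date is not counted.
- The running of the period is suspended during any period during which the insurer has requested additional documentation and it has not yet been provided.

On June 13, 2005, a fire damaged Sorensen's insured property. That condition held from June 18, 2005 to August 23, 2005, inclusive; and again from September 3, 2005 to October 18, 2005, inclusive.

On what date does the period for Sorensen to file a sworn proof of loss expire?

February 23, 2006

142 days after June 13, 2005 is November 2, 2005.
From June 18, 2005 through August 23, 2005 inclusive is 67 days; tolling adds 67 days: November 2, 2005 + 67 days = January 8, 2006.
From September 3, 2005 through October 18, 2005 inclusive is 46 days; tolling adds 46 days: January 8, 2006 + 46 days = February 23, 2006.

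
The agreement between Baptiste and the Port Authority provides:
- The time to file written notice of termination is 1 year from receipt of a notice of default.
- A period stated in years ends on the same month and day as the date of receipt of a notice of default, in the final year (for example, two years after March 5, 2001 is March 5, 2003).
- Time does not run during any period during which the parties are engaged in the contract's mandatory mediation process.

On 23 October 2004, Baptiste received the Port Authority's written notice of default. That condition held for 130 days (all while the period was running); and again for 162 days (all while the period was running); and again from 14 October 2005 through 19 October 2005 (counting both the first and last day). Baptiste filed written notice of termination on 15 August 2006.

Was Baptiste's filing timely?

1 year after 23 October 2004 is October 23, 2005.
Tolling adds 130 days: October 23, 2005 + 130 days = March 2, 2006.
Tolling adds 162 days: March 2, 2006 + 162 days = August 11, 2006.
From October 14, 2005 through October 19, 2005 inclusive is 6 days; tolling adds 6 days: August 11, 2006 + 6 days = August 17, 2006.
The deadline is August 17, 2006; the filing on August 15, 2006 is on or before that date.

Yes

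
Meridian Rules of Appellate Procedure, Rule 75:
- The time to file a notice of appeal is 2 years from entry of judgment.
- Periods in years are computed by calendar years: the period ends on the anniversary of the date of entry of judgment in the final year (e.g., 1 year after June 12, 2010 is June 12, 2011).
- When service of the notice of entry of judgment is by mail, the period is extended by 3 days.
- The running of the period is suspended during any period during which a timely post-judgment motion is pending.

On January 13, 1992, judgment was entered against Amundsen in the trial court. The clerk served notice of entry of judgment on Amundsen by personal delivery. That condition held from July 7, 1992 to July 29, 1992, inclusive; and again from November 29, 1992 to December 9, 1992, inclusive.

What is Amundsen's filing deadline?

February 16, 1994

2 years after January 13, 1992 is January 13, 1994.
Service was not by mail, so no mail extension applies.
From July 7, 1992 through July 29, 1992 inclusive is 23 days; tolling adds 23 days: January 13, 1994 + 23 days = February 5, 1994.
From November 29, 1992 through December 9, 1992 inclusive is 11 days; tolling adds 11 days: February 5, 1994 + 11 days = February 16, 1994.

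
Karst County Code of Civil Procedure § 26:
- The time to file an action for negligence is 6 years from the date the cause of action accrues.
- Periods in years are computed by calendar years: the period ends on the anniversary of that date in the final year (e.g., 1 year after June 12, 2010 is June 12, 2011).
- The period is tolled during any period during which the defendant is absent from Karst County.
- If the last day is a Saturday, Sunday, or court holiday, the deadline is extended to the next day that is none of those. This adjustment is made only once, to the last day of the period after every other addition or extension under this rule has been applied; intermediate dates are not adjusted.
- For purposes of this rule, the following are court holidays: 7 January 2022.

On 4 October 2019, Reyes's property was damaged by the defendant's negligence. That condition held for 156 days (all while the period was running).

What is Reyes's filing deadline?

March 9, 2026

6 years after 4 October 2019 is October 4, 2025.
Tolling adds 156 days: October 4, 2025 + 156 days = March 9, 2026.
March 9, 2026 is a Monday and not a court holiday, so no extension applies.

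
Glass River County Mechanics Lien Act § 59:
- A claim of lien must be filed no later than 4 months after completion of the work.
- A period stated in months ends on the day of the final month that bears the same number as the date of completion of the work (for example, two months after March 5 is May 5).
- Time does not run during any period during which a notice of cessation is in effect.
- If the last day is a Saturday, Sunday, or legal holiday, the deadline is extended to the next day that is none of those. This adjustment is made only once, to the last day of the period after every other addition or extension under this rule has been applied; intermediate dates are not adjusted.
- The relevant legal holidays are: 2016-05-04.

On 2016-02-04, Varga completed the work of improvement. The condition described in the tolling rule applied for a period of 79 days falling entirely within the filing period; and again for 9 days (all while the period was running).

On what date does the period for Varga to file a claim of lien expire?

4 months after 2016-02-04 is June 4, 2016.
Tolling adds 79 days: June 4, 2016 + 79 days = August 22, 2016.
Tolling adds 9 days: August 22, 2016 + 9 days = August 31, 2016.
August 31, 2016 is a Wednesday and not a legal holiday, so no extension applies.

August 31, 2016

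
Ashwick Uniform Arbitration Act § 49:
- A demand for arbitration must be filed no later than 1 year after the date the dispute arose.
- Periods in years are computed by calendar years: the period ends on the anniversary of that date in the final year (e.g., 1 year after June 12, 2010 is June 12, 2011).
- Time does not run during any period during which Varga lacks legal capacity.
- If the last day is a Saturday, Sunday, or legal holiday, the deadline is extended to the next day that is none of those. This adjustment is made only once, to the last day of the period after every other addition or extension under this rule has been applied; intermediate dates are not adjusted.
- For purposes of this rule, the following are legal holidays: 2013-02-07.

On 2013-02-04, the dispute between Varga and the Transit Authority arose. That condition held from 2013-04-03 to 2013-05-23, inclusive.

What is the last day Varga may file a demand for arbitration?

March 27, 2014

1 year after 2013-02-04 is February 4, 2014.
From April 3, 2013 through May 23, 2013 inclusive is 51 days; tolling adds 51 days: February 4, 2014 + 51 days = March 27, 2014.
March 27, 2014 is a Thursday and not a legal holiday, so no extension applies.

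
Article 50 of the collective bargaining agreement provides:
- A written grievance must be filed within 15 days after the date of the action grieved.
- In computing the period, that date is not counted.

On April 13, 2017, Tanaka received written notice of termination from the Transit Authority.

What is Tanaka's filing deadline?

15 days after April 13, 2017 is April 28, 2017.

April 28, 2017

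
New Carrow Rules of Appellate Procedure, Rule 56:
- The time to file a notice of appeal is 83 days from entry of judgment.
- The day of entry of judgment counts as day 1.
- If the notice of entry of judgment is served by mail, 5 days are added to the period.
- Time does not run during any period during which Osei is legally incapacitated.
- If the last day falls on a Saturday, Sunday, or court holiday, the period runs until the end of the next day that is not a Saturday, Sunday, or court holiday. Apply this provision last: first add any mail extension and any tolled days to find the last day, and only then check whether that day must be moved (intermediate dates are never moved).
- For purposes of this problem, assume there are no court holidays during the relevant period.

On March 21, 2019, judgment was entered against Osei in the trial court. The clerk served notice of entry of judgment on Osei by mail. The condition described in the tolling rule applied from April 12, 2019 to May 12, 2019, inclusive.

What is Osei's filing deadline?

Counting March 21, 2019 as day 1, day 83 is June 11, 2019.
Service was by mail, adding 5 days: June 11, 2019 + 5 days = June 16, 2019.
From April 12, 2019 through May 12, 2019 inclusive is 31 days; tolling adds 31 days: June 16, 2019 + 31 days = July 17, 2019.
July 17, 2019 is a Wednesday and not a court holiday, so no extension applies.

July 17, 2019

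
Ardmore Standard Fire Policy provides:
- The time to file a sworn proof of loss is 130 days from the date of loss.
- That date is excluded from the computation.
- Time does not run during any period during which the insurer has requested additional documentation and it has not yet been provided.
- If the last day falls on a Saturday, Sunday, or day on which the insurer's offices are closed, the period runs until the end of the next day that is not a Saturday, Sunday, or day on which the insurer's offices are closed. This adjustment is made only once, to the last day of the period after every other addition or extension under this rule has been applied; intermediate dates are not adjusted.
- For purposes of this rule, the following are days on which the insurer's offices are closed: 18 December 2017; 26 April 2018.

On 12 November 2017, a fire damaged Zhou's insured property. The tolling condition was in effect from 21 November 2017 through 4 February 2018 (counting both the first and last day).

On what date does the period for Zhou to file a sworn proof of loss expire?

130 days after 12 November 2017 is March 22, 2018.
From November 21, 2017 through February 4, 2018 inclusive is 76 days; tolling adds 76 days: March 22, 2018 + 76 days = June 6, 2018.
June 6, 2018 is a Wednesday and not a day on which the insurer's offices are closed, so no extension applies.

June 6, 2018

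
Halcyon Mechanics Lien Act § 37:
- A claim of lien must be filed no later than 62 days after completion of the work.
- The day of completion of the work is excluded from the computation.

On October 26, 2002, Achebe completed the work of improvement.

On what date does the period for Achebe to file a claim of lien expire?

62 days after October 26, 2002 is December 27, 2002.

December 27, 2002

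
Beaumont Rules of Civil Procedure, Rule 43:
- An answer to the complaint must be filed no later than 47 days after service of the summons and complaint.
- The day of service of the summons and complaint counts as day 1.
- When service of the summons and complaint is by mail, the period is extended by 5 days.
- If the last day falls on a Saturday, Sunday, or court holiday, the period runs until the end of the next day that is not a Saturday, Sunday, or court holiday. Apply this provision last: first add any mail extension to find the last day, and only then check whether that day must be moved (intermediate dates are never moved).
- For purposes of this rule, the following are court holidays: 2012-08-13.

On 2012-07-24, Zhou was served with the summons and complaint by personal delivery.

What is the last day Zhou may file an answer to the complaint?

September 10, 2012

Counting 2012-07-24 as day 1, day 47 is September 8, 2012.
Service was not by mail, so no mail extension applies.
September 8, 2012 is Saturday; September 9, 2012 is Sunday. The next qualifying day is September 10, 2012.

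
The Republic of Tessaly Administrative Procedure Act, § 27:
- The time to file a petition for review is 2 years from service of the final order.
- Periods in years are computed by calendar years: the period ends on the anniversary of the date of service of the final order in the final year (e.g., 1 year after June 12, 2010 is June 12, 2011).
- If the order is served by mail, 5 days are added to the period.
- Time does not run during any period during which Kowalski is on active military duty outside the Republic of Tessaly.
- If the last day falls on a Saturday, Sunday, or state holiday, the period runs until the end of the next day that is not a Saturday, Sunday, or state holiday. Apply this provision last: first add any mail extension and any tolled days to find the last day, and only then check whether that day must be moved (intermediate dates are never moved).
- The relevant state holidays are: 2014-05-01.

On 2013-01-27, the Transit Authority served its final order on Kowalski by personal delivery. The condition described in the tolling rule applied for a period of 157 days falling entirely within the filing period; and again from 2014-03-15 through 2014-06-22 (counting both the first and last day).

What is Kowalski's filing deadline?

2 years after 2013-01-27 is January 27, 2015.
Service was not by mail, so no mail extension applies.
Tolling adds 157 days: January 27, 2015 + 157 days = July 3, 2015.
From March 15, 2014 through June 22, 2014 inclusive is 100 days; tolling adds 100 days: July 3, 2015 + 100 days = October 11, 2015.
October 11, 2015 is Sunday. The next qualifying day is October 12, 2015.

October 12, 2015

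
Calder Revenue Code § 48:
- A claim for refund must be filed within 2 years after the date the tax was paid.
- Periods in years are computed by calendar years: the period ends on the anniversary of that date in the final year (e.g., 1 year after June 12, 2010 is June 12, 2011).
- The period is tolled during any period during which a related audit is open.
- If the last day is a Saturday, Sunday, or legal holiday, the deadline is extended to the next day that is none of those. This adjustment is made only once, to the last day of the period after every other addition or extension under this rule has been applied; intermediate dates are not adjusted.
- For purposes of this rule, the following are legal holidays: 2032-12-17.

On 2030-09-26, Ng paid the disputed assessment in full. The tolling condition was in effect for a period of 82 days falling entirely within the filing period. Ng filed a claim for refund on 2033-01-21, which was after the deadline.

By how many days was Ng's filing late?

32 days

2 years after 2030-09-26 is September 26, 2032.
Tolling adds 82 days: September 26, 2032 + 82 days = December 17, 2032.
December 17, 2032 is a listed holiday; December 18, 2032 is Saturday; December 19, 2032 is Sunday. The next qualifying day is December 20, 2032.
The deadline is December 20, 2032; from December 20, 2032 to January 21, 2033 is 32 days.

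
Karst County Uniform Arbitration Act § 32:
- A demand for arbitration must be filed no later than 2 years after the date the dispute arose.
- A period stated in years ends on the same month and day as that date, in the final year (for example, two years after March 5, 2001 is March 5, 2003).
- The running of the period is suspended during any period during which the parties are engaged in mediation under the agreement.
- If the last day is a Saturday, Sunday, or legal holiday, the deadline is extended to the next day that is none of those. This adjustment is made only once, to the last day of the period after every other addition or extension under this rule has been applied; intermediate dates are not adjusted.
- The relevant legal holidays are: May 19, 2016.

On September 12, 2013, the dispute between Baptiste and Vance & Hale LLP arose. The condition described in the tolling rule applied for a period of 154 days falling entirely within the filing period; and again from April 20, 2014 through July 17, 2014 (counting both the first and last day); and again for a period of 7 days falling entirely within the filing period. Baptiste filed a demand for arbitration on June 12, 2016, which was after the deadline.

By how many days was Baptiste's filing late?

23 days

2 years after September 12, 2013 is September 12, 2015.
Tolling adds 154 days: September 12, 2015 + 154 days = February 13, 2016.
From April 20, 2014 through July 17, 2014 inclusive is 89 days; tolling adds 89 days: February 13, 2016 + 89 days = May 12, 2016.
Tolling adds 7 days: May 12, 2016 + 7 days = May 19, 2016.
May 19, 2016 is a listed holiday. The next qualifying day is May 20, 2016.
The deadline is May 20, 2016; from May 20, 2016 to June 12, 2016 is 23 days.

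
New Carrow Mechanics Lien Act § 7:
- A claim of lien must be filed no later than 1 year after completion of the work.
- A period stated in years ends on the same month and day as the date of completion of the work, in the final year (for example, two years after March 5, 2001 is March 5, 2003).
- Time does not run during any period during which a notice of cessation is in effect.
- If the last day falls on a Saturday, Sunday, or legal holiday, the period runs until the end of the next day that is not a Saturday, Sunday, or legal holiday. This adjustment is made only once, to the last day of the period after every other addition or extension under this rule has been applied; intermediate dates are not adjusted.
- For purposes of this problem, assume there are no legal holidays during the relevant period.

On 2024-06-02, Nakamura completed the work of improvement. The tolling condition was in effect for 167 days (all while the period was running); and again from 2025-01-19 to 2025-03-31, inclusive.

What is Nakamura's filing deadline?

January 27, 2026

1 year after 2024-06-02 is June 2, 2025.
Tolling adds 167 days: June 2, 2025 + 167 days = November 16, 2025.
From January 19, 2025 through March 31, 2025 inclusive is 72 days; tolling adds 72 days: November 16, 2025 + 72 days = January 27, 2026.
January 27, 2026 is a Tuesday and not a legal holiday, so no extension applies.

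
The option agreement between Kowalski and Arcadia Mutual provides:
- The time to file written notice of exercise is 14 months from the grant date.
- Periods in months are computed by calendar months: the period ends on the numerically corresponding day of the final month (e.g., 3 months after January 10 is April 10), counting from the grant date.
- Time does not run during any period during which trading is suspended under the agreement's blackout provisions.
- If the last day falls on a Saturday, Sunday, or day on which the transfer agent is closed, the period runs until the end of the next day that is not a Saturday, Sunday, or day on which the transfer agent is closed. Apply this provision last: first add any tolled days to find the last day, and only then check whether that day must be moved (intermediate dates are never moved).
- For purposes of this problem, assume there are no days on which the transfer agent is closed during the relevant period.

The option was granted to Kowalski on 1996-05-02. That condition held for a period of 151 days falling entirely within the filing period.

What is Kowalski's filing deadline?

December 1, 1997

14 months after 1996-05-02 is July 2, 1997.
Tolling adds 151 days: July 2, 1997 + 151 days = November 30, 1997.
November 30, 1997 is Sunday. The next qualifying day is December 1, 1997.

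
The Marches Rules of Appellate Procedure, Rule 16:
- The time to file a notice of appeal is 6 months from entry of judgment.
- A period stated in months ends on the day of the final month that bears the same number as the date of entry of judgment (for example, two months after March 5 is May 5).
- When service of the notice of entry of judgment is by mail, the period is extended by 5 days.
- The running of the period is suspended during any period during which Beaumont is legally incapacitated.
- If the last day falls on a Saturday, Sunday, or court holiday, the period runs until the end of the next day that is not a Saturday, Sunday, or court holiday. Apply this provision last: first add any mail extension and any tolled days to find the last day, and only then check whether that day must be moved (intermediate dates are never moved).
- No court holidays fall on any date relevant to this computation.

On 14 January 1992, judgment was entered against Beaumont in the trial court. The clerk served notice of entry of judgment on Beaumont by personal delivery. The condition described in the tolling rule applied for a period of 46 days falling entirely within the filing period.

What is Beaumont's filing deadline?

6 months after 14 January 1992 is July 14, 1992.
Service was not by mail, so no mail extension applies.
Tolling adds 46 days: July 14, 1992 + 46 days = August 29, 1992.
August 29, 1992 is Saturday; August 30, 1992 is Sunday. The next qualifying day is August 31, 1992.

August 31, 1992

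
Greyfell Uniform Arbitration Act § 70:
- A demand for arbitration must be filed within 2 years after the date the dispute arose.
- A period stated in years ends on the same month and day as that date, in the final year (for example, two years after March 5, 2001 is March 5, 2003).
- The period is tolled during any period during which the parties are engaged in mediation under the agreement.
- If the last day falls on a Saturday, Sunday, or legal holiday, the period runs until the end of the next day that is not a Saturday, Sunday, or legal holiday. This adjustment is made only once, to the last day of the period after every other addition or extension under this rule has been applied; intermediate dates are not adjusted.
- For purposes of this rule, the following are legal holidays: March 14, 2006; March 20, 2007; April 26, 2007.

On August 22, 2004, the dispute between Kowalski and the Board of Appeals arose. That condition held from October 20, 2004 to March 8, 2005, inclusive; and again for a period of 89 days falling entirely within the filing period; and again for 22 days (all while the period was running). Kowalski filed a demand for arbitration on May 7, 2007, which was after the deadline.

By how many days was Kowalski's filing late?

2 years after August 22, 2004 is August 22, 2006.
From October 20, 2004 through March 8, 2005 inclusive is 140 days; tolling adds 140 days: August 22, 2006 + 140 days = January 9, 2007.
Tolling adds 89 days: January 9, 2007 + 89 days = April 8, 2007.
Tolling adds 22 days: April 8, 2007 + 22 days = April 30, 2007.
April 30, 2007 is a Monday and not a legal holiday, so no extension applies.
The deadline is April 30, 2007; from April 30, 2007 to May 7, 2007 is 7 days.

7 days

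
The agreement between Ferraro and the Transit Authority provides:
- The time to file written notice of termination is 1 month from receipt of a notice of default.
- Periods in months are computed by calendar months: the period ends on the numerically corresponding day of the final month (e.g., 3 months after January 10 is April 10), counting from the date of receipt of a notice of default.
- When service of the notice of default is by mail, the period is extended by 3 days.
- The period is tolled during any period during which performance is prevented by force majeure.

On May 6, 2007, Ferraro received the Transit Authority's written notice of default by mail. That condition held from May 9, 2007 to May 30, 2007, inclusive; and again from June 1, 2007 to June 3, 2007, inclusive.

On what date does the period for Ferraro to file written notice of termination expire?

July 4, 2007

1 month after May 6, 2007 is June 6, 2007.
Service was by mail, adding 3 days: June 6, 2007 + 3 days = June 9, 2007.
From May 9, 2007 through May 30, 2007 inclusive is 22 days; tolling adds 22 days: June 9, 2007 + 22 days = July 1, 2007.
From June 1, 2007 through June 3, 2007 inclusive is 3 days; tolling adds 3 days: July 1, 2007 + 3 days = July 4, 2007.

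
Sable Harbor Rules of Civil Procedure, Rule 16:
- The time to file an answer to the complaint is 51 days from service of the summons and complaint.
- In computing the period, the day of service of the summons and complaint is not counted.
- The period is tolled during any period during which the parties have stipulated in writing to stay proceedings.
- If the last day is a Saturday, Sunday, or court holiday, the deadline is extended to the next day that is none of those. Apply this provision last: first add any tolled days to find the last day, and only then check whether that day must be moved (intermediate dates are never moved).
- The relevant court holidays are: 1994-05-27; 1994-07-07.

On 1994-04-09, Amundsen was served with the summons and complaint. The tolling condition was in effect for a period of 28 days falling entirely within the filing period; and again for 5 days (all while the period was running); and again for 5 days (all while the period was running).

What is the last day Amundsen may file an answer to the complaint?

July 8, 1994

51 days after 1994-04-09 is May 30, 1994.
Tolling adds 28 days: May 30, 1994 + 28 days = June 27, 1994.
Tolling adds 5 days: June 27, 1994 + 5 days = July 2, 1994.
Tolling adds 5 days: July 2, 1994 + 5 days = July 7, 1994.
July 7, 1994 is a listed holiday. The next qualifying day is July 8, 1994.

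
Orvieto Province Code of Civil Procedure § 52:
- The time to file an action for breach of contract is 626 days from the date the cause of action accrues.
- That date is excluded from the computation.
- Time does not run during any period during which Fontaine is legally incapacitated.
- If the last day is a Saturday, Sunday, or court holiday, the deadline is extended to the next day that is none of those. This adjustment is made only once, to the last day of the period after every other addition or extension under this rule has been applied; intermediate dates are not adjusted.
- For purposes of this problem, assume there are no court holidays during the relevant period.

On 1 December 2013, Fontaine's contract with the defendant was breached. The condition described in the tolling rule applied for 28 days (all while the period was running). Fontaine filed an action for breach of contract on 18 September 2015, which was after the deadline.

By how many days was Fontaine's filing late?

626 days after 1 December 2013 is August 19, 2015.
Tolling adds 28 days: August 19, 2015 + 28 days = September 16, 2015.
September 16, 2015 is a Wednesday and not a court holiday, so no extension applies.
The deadline is September 16, 2015; from September 16, 2015 to September 18, 2015 is 2 days.

2 days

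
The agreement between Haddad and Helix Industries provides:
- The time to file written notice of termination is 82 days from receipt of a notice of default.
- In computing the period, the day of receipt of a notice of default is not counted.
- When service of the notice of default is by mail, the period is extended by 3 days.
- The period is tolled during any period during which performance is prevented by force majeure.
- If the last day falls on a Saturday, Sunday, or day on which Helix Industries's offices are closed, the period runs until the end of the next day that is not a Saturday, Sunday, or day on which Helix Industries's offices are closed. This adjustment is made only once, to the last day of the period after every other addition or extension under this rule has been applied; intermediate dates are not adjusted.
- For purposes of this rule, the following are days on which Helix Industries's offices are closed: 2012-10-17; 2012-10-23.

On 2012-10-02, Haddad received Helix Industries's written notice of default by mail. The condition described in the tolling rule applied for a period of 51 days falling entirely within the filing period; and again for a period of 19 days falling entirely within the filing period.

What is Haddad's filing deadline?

March 6, 2013

82 days after 2012-10-02 is December 23, 2012.
Service was by mail, adding 3 days: December 23, 2012 + 3 days = December 26, 2012.
Tolling adds 51 days: December 26, 2012 + 51 days = February 15, 2013.
Tolling adds 19 days: February 15, 2013 + 19 days = March 6, 2013.
March 6, 2013 is a Wednesday and not a day on which Helix Industries's offices are closed, so no extension applies.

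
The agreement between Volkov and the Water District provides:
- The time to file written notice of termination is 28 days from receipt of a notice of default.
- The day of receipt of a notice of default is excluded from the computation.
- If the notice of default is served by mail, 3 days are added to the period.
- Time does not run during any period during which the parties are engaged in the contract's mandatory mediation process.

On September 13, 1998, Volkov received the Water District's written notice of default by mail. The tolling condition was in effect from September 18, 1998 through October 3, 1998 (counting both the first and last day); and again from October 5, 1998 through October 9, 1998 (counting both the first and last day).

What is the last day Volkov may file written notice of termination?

28 days after September 13, 1998 is October 11, 1998.
Service was by mail, adding 3 days: October 11, 1998 + 3 days = October 14, 1998.
From September 18, 1998 through October 3, 1998 inclusive is 16 days; tolling adds 16 days: October 14, 1998 + 16 days = October 30, 1998.
From October 5, 1998 through October 9, 1998 inclusive is 5 days; tolling adds 5 days: October 30, 1998 + 5 days = November 4, 1998.

November 4, 1998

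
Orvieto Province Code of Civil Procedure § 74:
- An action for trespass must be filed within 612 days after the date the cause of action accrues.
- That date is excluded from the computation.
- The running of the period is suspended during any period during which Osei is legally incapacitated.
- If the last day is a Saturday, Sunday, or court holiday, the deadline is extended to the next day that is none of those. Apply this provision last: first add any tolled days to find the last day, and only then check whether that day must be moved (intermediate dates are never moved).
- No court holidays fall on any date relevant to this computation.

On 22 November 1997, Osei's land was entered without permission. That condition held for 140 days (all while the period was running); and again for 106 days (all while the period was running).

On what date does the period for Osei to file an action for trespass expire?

612 days after 22 November 1997 is July 27, 1999.
Tolling adds 140 days: July 27, 1999 + 140 days = December 14, 1999.
Tolling adds 106 days: December 14, 1999 + 106 days = March 29, 2000.
March 29, 2000 is a Wednesday and not a court holiday, so no extension applies.

March 29, 2000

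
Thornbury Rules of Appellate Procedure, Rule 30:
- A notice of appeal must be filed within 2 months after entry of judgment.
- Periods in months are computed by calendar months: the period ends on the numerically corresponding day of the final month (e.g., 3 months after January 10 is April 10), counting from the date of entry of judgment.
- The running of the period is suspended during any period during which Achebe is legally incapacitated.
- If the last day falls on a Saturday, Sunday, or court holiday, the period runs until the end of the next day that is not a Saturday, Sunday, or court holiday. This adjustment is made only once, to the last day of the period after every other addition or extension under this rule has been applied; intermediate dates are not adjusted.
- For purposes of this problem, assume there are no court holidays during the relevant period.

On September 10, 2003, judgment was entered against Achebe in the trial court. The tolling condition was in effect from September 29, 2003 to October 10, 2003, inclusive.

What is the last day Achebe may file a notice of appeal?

2 months after September 10, 2003 is November 10, 2003.
From September 29, 2003 through October 10, 2003 inclusive is 12 days; tolling adds 12 days: November 10, 2003 + 12 days = November 22, 2003.
November 22, 2003 is Saturday; November 23, 2003 is Sunday. The next qualifying day is November 24, 2003.

November 24, 2003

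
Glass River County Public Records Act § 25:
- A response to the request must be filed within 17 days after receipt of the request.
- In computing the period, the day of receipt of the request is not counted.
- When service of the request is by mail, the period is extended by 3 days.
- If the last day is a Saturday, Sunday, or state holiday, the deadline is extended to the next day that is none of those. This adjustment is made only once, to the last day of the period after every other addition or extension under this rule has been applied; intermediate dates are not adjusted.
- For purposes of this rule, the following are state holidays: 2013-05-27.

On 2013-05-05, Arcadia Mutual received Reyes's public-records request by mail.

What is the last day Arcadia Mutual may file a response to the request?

May 28, 2013

17 days after 2013-05-05 is May 22, 2013.
Service was by mail, adding 3 days: May 22, 2013 + 3 days = May 25, 2013.
May 25, 2013 is Saturday; May 26, 2013 is Sunday; May 27, 2013 is a listed holiday. The next qualifying day is May 28, 2013.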